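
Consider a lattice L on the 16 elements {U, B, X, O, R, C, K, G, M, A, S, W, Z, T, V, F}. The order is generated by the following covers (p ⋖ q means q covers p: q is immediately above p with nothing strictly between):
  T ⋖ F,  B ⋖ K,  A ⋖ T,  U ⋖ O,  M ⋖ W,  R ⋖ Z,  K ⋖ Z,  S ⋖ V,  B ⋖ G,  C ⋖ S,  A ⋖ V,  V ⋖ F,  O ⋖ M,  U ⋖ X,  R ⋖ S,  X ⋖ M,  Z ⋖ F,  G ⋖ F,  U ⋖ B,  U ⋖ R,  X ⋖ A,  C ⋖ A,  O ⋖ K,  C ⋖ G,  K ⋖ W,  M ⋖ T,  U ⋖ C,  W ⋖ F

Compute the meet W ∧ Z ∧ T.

Common lower bounds of {W, Z, T}: O, U.
The greatest among these is O.

O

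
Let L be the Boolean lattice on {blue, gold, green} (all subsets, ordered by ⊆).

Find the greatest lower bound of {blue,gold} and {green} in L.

Under ⊆, meet is intersection: {blue,gold} ∩ {green} = ∅.

∅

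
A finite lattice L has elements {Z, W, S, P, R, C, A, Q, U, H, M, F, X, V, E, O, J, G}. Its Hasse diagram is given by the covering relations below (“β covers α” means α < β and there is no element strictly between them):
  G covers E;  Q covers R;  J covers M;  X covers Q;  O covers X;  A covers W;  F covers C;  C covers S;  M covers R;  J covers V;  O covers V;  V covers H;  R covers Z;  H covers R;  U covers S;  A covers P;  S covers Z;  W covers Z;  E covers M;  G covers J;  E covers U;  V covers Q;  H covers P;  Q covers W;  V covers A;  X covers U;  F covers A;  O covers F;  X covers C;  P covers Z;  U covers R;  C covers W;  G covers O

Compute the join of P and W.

Common upper bounds of {P, W}: A, F, G, J, O, V.
The least among these is A.

A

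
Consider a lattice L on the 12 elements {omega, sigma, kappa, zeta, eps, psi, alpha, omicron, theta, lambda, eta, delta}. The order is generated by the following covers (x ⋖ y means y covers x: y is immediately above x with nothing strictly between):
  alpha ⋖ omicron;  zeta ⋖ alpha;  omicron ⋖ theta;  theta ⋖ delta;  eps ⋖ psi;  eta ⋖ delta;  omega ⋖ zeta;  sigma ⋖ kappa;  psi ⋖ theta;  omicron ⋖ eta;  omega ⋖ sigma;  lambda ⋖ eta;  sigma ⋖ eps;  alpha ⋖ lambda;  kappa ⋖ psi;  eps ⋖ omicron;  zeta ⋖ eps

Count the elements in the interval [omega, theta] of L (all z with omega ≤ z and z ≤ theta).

9

The interval [omega, theta] = {alpha, eps, kappa, omega, omicron, psi, sigma, theta, zeta}, which has 9 elements.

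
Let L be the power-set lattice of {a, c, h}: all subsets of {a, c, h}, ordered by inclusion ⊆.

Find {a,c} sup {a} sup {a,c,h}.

Common upper bounds of {{a,c}, {a}, {a,c,h}}: {a,c,h}.
The least among these is {a,c,h}.

{a,c,h}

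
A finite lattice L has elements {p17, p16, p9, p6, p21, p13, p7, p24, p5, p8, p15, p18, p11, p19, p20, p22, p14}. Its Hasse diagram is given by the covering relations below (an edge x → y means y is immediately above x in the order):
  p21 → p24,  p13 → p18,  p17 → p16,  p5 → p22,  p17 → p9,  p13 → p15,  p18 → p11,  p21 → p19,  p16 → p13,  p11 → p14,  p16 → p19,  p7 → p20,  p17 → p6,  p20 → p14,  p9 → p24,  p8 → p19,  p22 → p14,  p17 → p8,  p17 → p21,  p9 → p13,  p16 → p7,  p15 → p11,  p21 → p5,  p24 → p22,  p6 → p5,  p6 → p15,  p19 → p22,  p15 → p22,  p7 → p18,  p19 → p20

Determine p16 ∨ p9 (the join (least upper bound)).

Common upper bounds of {p16, p9}: p11, p13, p14, p15, p18, p22.
The least among these is p13.

p13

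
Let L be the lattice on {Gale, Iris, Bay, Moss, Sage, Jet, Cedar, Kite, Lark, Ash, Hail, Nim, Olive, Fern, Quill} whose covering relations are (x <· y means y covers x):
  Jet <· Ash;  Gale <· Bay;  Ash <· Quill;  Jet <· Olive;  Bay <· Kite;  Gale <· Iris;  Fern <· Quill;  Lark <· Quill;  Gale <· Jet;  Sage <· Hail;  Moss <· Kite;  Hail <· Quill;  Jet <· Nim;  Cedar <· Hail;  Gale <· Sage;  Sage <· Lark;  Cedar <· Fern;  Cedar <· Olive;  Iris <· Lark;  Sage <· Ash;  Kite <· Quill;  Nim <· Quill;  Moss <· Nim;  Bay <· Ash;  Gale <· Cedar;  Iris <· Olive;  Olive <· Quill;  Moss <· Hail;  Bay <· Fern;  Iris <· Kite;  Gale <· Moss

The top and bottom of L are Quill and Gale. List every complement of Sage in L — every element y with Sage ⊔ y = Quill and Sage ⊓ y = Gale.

Fern, Kite, Nim, Olive

Need y with Sage ∨ y = Quill and Sage ∧ y = Gale.
Checking each element gives: Fern, Kite, Nim, Olive.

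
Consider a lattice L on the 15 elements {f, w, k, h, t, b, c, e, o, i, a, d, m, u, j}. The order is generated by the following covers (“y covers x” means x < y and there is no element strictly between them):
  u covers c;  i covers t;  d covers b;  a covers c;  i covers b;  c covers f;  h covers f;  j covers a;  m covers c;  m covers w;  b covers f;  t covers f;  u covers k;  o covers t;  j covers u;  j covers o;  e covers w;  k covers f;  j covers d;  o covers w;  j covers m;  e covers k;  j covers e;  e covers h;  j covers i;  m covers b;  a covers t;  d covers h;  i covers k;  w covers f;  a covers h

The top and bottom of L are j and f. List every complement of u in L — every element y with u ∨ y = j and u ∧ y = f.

Need y with u ∨ y = j and u ∧ y = f.
Checking each element gives: b, d, h, o, t, w.

b, d, h, o, t, w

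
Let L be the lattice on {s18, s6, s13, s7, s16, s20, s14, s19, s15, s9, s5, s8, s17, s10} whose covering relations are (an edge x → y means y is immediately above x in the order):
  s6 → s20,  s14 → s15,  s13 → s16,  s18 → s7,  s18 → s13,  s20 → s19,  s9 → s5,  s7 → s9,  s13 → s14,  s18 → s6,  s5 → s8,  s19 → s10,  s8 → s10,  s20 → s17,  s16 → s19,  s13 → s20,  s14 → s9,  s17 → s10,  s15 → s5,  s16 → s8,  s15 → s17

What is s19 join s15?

s10

Common upper bounds of {s19, s15}: s10.
The least among these is s10.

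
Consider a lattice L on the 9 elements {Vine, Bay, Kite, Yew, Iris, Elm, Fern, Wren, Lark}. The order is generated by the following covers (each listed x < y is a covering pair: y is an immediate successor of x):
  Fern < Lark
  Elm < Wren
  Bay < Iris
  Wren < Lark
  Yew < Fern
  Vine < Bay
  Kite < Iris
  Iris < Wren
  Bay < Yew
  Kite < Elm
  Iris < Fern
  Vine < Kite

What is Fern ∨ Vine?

Common upper bounds of {Fern, Vine}: Fern, Lark.
The least among these is Fern.

Fern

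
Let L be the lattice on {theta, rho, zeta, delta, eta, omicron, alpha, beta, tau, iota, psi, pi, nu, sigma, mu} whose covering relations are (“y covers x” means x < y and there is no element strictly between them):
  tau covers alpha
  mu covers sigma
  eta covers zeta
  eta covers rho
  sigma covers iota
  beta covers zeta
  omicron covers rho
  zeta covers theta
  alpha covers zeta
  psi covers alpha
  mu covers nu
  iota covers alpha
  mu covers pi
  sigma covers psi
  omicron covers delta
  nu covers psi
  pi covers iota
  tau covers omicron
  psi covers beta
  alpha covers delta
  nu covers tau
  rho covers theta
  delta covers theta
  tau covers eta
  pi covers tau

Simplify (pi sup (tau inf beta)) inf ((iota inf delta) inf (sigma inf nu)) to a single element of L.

delta

tau ∧ beta = zeta
pi ∨ zeta = pi
iota ∧ delta = delta
sigma ∧ nu = psi
delta ∧ psi = delta
pi ∧ delta = delta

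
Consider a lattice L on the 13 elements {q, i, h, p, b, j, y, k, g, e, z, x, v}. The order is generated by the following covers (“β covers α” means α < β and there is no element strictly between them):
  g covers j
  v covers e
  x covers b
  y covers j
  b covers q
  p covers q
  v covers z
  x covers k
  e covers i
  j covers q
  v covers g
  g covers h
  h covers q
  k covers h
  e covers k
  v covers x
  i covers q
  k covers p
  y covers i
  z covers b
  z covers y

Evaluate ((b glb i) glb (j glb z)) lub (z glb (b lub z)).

b ∧ i = q
j ∧ z = j
q ∧ j = q
b ∨ z = z
z ∧ z = z
q ∨ z = z

z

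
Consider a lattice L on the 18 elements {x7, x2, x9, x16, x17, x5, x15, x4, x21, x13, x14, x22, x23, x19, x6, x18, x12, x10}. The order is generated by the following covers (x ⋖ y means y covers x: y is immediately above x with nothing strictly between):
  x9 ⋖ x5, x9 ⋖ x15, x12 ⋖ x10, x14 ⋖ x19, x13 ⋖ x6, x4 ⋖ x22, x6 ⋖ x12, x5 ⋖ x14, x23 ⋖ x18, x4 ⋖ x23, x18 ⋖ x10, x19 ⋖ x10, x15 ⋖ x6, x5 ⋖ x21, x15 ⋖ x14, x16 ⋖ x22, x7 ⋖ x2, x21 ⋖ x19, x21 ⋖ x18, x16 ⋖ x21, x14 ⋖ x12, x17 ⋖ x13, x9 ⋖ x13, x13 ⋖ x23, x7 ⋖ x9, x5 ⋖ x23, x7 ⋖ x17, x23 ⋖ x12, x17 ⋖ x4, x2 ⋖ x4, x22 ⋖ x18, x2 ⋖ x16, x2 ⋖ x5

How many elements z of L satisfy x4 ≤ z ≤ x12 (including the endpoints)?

3

The interval [x4, x12] = {x12, x23, x4}, which has 3 elements.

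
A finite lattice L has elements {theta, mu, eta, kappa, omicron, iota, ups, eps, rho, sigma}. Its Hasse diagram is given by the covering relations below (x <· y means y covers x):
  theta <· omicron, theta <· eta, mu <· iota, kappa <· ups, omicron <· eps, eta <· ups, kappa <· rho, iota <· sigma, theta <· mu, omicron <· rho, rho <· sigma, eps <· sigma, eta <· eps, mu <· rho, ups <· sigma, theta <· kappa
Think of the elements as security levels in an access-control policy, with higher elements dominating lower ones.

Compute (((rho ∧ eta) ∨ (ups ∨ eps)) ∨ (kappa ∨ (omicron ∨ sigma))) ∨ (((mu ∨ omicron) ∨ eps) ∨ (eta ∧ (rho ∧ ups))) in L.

rho ∧ eta = theta
ups ∨ eps = sigma
theta ∨ sigma = sigma
omicron ∨ sigma = sigma
kappa ∨ sigma = sigma
sigma ∨ sigma = sigma
mu ∨ omicron = rho
rho ∨ eps = sigma
rho ∧ ups = kappa
eta ∧ kappa = theta
sigma ∨ theta = sigma
sigma ∨ sigma = sigma

sigma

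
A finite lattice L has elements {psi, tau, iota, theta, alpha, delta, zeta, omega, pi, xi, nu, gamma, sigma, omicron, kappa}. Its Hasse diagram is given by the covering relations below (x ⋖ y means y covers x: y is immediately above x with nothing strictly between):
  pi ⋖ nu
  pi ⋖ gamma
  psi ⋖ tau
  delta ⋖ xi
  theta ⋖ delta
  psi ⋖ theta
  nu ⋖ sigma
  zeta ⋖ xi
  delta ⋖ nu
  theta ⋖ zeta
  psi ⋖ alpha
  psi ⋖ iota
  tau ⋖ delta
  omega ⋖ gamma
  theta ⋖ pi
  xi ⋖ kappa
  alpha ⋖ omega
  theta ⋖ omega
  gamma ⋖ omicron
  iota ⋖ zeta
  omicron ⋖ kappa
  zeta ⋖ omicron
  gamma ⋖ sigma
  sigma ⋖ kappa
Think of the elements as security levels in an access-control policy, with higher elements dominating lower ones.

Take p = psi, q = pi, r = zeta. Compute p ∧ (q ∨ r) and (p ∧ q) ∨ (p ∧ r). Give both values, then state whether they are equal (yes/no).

q ∨ r = omicron, so p ∧ (q ∨ r) = psi ∧ omicron = psi.
p ∧ q = psi and p ∧ r = psi, so (p ∧ q) ∨ (p ∧ r) = psi ∨ psi = psi.
Equal: yes.

psi; psi; yes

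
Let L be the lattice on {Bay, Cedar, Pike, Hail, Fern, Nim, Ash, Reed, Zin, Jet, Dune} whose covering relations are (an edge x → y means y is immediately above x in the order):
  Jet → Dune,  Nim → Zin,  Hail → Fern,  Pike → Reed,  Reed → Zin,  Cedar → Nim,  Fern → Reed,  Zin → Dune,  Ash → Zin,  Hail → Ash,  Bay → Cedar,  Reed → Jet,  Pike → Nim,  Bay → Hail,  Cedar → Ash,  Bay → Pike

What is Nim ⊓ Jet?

Pike

Common lower bounds of {Nim, Jet}: Bay, Pike.
The greatest among these is Pike.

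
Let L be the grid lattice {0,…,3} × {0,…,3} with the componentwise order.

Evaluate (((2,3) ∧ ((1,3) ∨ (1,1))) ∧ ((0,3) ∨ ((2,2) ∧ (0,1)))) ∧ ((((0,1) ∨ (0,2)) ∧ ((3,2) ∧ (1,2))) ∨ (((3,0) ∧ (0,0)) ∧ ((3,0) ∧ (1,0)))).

(0,2)

(1,3) ∨ (1,1) = (1,3)
(2,3) ∧ (1,3) = (1,3)
(2,2) ∧ (0,1) = (0,1)
(0,3) ∨ (0,1) = (0,3)
(1,3) ∧ (0,3) = (0,3)
(0,1) ∨ (0,2) = (0,2)
(3,2) ∧ (1,2) = (1,2)
(0,2) ∧ (1,2) = (0,2)
(3,0) ∧ (0,0) = (0,0)
(3,0) ∧ (1,0) = (1,0)
(0,0) ∧ (1,0) = (0,0)
(0,2) ∨ (0,0) = (0,2)
(0,3) ∧ (0,2) = (0,2)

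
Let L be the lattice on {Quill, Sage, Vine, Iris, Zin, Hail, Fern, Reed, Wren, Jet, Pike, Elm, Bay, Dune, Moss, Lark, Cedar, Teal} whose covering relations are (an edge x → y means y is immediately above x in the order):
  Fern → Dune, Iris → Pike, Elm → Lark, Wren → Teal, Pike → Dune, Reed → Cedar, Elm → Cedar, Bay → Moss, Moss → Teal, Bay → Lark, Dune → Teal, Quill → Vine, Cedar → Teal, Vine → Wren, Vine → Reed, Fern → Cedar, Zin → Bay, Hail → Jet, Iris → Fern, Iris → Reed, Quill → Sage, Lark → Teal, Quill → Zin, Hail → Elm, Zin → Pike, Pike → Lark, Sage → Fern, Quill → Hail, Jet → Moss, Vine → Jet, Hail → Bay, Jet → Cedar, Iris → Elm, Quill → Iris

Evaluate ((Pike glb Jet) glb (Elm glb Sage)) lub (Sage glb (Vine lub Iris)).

Quill

Pike ∧ Jet = Quill
Elm ∧ Sage = Quill
Quill ∧ Quill = Quill
Vine ∨ Iris = Reed
Sage ∧ Reed = Quill
Quill ∨ Quill = Quill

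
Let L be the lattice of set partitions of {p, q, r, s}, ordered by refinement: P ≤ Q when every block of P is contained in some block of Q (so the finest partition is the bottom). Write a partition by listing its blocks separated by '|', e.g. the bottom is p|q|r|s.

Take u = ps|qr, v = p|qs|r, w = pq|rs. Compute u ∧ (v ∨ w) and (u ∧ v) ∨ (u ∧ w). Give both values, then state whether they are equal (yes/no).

ps|qr; p|q|r|s; no

v ∨ w = pqrs, so u ∧ (v ∨ w) = ps|qr ∧ pqrs = ps|qr.
u ∧ v = p|q|r|s and u ∧ w = p|q|r|s, so (u ∧ v) ∨ (u ∧ w) = p|q|r|s ∨ p|q|r|s = p|q|r|s.
Equal: no.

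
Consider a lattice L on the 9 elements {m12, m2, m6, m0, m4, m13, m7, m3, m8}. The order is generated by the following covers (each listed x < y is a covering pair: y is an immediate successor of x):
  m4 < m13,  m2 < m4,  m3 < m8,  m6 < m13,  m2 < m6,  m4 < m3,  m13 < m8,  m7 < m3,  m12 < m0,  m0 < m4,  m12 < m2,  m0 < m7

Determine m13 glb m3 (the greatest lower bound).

m4

Common lower bounds of {m13, m3}: m0, m12, m2, m4.
The greatest among these is m4.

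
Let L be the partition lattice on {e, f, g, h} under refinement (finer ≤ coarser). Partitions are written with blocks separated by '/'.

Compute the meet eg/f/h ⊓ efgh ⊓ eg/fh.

The meet (common refinement) of eg/f/h, efgh, eg/fh intersects blocks pairwise, giving eg/f/h.

eg/f/h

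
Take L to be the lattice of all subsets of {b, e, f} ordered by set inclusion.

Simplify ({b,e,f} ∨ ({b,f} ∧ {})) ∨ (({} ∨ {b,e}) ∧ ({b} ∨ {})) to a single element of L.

{b,f} ∧ {} = {}
{b,e,f} ∨ {} = {b,e,f}
{} ∨ {b,e} = {b,e}
{b} ∨ {} = {b}
{b,e} ∧ {b} = {b}
{b,e,f} ∨ {b} = {b,e,f}

{b,e,f}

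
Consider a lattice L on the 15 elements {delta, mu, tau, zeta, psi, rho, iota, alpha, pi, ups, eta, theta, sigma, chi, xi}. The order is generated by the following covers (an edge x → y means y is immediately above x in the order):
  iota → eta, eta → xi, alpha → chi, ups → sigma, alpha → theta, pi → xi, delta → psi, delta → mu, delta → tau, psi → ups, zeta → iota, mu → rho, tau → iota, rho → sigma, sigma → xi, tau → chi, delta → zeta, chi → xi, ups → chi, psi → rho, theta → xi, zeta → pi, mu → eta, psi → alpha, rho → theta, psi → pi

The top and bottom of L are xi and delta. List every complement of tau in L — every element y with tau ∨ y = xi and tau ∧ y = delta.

Need y with tau ∨ y = xi and tau ∧ y = delta.
Checking each element gives: pi, rho, sigma, theta.

pi, rho, sigma, theta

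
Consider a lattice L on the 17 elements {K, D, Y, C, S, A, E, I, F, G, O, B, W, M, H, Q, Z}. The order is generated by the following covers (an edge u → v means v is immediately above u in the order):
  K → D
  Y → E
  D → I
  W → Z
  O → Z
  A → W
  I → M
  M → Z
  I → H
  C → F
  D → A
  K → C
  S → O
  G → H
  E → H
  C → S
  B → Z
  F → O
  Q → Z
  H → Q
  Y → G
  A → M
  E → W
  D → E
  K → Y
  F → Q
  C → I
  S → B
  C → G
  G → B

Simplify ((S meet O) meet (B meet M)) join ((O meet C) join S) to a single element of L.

S ∧ O = S
B ∧ M = C
S ∧ C = C
O ∧ C = C
C ∨ S = S
C ∨ S = S

S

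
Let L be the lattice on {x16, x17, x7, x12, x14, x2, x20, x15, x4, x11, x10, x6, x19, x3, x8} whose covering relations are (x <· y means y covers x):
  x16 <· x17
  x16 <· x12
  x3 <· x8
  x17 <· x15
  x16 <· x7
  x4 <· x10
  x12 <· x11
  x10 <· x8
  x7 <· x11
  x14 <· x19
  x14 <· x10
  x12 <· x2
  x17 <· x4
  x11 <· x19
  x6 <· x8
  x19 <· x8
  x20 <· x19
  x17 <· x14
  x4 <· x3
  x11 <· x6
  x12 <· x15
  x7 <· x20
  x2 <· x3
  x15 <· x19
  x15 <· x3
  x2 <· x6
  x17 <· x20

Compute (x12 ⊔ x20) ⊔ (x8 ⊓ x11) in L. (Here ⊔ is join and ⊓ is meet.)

x12 ∨ x20 = x19
x8 ∧ x11 = x11
x19 ∨ x11 = x19

x19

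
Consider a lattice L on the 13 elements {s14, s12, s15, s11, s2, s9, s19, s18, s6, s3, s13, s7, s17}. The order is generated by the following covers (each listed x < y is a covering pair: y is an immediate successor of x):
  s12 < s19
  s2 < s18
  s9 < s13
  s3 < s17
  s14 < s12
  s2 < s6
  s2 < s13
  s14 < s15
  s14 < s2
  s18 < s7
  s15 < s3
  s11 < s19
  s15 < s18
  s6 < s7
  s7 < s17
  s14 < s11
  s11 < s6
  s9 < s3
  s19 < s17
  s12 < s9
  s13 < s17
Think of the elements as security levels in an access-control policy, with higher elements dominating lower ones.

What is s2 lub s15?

s18

Common upper bounds of {s2, s15}: s17, s18, s7.
The least among these is s18.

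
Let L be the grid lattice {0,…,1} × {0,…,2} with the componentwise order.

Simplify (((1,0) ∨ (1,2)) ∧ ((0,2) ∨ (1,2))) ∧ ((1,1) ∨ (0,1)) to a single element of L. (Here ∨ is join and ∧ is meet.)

(1,1)

(1,0) ∨ (1,2) = (1,2)
(0,2) ∨ (1,2) = (1,2)
(1,2) ∧ (1,2) = (1,2)
(1,1) ∨ (0,1) = (1,1)
(1,2) ∧ (1,1) = (1,1)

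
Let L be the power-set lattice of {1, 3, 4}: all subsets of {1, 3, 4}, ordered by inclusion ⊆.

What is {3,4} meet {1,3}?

Under ⊆, meet is intersection: {3,4} ∩ {1,3} = {3}.

{3}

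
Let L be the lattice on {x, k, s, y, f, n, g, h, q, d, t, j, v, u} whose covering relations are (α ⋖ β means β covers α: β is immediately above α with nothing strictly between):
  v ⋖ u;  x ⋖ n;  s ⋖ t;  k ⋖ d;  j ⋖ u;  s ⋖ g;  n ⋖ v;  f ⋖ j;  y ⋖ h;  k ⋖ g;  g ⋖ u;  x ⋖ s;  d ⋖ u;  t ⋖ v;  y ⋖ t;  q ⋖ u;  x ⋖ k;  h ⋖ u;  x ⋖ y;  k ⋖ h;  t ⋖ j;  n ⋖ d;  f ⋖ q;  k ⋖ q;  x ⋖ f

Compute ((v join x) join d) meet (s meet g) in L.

s

v ∨ x = v
v ∨ d = u
s ∧ g = s
u ∧ s = s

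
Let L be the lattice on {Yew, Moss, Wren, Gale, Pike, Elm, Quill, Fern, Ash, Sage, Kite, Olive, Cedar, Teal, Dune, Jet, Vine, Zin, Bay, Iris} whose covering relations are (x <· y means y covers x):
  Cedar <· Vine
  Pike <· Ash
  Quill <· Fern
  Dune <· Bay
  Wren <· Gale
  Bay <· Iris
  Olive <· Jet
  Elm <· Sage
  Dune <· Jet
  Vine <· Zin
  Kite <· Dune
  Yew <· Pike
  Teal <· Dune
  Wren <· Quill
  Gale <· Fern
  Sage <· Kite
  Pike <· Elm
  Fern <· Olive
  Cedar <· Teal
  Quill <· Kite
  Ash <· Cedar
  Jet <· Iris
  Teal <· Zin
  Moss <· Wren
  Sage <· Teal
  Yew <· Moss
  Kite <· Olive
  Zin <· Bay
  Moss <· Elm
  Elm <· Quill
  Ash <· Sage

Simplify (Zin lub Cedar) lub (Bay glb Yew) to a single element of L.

Zin ∨ Cedar = Zin
Bay ∧ Yew = Yew
Zin ∨ Yew = Zin

Zin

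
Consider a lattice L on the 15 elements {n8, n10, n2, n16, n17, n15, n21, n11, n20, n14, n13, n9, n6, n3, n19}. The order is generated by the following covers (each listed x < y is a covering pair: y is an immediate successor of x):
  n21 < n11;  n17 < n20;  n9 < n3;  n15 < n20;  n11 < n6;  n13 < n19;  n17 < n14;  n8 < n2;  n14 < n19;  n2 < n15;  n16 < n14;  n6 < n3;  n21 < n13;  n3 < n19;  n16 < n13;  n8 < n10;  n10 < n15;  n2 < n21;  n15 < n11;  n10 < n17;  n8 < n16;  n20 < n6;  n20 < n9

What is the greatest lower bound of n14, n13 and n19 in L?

n16

Common lower bounds of {n14, n13, n19}: n16, n8.
The greatest among these is n16.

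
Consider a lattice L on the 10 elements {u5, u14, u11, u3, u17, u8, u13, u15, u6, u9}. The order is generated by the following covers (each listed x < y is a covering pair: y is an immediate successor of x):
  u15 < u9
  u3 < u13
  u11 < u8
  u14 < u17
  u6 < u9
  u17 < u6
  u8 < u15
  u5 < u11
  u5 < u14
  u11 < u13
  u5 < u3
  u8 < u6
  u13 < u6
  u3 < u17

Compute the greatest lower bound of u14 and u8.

u5

Common lower bounds of {u14, u8}: u5.
The greatest among these is u5.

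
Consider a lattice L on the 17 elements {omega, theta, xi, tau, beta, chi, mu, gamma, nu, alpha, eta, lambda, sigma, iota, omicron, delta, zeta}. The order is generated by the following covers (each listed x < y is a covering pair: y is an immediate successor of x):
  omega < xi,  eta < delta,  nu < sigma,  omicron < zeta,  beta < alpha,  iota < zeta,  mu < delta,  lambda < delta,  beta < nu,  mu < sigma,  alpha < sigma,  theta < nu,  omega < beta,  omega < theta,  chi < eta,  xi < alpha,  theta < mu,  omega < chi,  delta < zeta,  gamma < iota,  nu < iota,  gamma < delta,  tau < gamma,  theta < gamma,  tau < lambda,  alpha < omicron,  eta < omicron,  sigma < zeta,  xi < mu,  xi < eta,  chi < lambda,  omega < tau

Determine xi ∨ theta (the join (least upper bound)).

mu

Common upper bounds of {xi, theta}: delta, mu, sigma, zeta.
The least among these is mu.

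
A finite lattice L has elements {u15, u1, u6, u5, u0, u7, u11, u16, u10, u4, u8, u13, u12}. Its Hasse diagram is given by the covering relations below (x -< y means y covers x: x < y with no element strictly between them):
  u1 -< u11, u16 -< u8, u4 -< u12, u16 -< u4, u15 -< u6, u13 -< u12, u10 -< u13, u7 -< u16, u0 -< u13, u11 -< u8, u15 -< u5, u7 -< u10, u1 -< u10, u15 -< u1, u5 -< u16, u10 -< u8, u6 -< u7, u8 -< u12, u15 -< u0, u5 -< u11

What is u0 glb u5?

u15

Common lower bounds of {u0, u5}: u15.
The greatest among these is u15.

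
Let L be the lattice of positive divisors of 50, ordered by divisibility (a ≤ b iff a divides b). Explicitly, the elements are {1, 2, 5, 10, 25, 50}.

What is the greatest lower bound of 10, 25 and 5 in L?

In the divisibility order, the meet is the greatest common divisor: gcd(10, 25, 5) = 5.

5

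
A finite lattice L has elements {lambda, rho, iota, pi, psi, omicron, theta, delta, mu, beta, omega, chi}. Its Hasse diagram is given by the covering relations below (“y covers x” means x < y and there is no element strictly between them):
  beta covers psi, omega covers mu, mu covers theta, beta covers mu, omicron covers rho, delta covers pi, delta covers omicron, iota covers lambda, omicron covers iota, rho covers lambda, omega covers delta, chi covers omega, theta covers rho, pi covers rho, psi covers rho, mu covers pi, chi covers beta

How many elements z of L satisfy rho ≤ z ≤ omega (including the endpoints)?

7

The interval [rho, omega] = {delta, mu, omega, omicron, pi, rho, theta}, which has 7 elements.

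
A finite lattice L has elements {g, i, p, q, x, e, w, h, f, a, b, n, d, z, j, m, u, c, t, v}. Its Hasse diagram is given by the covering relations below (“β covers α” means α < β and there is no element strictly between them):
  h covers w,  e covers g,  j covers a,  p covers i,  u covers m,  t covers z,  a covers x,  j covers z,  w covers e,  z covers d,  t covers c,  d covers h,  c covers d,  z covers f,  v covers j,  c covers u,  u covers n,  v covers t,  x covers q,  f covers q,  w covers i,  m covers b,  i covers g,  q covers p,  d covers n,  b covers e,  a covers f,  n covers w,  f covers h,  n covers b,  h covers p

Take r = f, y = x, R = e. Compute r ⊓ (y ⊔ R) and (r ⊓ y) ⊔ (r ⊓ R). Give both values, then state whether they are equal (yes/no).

f; f; yes

y ⊔ R = a, so r ⊓ (y ⊔ R) = f ⊓ a = f.
r ⊓ y = q and r ⊓ R = e, so (r ⊓ y) ⊔ (r ⊓ R) = q ⊔ e = f.
Equal: yes.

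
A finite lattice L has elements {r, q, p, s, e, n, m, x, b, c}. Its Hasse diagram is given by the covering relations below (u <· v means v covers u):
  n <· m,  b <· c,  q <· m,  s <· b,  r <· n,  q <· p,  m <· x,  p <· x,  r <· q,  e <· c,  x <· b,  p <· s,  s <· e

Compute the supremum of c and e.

Common upper bounds of {c, e}: c.
The least among these is c.

c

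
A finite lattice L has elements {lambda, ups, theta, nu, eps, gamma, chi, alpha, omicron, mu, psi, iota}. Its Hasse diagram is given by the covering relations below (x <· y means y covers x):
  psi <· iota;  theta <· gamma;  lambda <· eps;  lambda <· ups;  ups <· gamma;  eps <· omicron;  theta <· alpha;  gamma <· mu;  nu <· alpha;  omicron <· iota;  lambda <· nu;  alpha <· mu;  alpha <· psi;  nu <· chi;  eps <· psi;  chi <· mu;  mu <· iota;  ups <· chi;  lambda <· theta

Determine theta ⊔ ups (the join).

Common upper bounds of {theta, ups}: gamma, iota, mu.
The least among these is gamma.

gamma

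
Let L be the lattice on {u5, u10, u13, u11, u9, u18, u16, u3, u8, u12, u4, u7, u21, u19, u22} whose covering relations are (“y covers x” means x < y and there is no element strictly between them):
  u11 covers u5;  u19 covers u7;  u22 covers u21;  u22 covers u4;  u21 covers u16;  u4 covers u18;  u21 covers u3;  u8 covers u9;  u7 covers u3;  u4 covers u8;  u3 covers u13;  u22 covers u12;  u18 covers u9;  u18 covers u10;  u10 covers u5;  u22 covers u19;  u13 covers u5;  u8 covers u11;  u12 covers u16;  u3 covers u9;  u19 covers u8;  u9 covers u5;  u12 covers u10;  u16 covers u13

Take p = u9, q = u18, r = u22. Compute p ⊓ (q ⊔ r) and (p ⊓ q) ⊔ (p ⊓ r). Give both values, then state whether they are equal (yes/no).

u9; u9; yes

q ⊔ r = u22, so p ⊓ (q ⊔ r) = u9 ⊓ u22 = u9.
p ⊓ q = u9 and p ⊓ r = u9, so (p ⊓ q) ⊔ (p ⊓ r) = u9 ⊔ u9 = u9.
Equal: yes.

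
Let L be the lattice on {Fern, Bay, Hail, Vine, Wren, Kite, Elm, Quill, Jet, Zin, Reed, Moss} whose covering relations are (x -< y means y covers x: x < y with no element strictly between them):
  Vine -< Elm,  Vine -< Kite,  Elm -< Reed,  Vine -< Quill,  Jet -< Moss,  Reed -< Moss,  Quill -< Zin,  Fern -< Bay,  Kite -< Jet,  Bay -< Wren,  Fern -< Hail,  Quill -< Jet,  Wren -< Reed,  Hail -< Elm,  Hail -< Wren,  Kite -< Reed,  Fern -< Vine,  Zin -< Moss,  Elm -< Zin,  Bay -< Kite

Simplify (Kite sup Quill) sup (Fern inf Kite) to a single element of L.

Jet

Kite ∨ Quill = Jet
Fern ∧ Kite = Fern
Jet ∨ Fern = Jet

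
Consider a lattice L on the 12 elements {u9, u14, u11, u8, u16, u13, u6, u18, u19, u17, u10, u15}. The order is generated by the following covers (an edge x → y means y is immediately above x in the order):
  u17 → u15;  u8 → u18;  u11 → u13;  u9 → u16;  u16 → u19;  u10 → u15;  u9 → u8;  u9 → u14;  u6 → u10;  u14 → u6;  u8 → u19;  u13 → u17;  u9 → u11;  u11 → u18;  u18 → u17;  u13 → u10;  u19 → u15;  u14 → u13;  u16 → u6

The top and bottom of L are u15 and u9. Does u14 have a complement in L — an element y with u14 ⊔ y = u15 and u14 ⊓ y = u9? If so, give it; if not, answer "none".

u19

Need y with u14 ∨ y = u15 and u14 ∧ y = u9.
Checking each element gives: u19.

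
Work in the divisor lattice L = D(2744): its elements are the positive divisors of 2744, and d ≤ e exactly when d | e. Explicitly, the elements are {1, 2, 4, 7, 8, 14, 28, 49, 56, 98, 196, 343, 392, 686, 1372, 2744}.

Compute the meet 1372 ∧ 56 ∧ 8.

In the divisibility order, the meet is the greatest common divisor: gcd(1372, 56, 8) = 4.

4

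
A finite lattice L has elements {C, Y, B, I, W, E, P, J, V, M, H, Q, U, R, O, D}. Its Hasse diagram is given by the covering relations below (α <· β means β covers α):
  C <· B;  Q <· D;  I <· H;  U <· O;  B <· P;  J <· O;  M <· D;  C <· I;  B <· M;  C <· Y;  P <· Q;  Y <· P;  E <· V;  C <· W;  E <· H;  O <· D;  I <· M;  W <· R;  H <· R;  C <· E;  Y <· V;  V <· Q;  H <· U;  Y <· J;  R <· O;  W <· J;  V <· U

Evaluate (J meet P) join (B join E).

Q

J ∧ P = Y
B ∨ E = Q
Y ∨ Q = Q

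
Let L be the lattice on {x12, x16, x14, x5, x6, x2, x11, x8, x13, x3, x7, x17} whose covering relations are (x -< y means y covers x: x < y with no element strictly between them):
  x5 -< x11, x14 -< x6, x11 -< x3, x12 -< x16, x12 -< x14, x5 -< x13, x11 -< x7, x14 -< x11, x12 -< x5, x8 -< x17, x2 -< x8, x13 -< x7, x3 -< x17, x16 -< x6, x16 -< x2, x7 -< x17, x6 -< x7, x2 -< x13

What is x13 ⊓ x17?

Common lower bounds of {x13, x17}: x12, x13, x16, x2, x5.
The greatest among these is x13.

x13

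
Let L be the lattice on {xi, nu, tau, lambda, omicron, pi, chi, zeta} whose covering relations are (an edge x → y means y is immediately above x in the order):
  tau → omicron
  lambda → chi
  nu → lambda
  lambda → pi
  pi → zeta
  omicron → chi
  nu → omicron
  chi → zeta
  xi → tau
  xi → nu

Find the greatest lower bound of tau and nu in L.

Common lower bounds of {tau, nu}: xi.
The greatest among these is xi.

xi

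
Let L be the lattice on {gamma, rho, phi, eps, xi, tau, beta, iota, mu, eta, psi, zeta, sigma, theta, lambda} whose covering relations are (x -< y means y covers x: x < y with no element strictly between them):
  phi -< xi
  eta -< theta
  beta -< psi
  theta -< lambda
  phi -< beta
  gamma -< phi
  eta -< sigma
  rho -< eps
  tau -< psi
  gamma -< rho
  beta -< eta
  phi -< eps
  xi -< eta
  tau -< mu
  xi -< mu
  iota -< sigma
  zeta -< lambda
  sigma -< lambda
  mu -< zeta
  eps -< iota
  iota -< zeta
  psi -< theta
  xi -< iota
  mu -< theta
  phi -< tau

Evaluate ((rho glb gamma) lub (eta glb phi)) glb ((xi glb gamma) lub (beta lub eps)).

rho ∧ gamma = gamma
eta ∧ phi = phi
gamma ∨ phi = phi
xi ∧ gamma = gamma
beta ∨ eps = sigma
gamma ∨ sigma = sigma
phi ∧ sigma = phi

phi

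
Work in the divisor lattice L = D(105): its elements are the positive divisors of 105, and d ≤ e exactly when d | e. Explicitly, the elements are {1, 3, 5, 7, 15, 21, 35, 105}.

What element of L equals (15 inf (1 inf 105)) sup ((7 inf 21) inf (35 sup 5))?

7

1 ∧ 105 = 1
15 ∧ 1 = 1
7 ∧ 21 = 7
35 ∨ 5 = 35
7 ∧ 35 = 7
1 ∨ 7 = 7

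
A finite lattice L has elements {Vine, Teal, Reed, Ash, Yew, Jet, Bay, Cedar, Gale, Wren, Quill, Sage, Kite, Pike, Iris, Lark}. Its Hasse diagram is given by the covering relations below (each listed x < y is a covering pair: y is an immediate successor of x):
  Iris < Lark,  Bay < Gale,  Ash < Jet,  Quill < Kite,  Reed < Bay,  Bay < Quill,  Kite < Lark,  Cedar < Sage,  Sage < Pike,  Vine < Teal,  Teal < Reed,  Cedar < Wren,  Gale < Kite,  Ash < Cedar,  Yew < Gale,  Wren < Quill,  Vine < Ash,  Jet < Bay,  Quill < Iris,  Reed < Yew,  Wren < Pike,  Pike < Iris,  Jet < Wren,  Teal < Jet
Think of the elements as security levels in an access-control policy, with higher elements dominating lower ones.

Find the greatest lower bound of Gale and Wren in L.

Common lower bounds of {Gale, Wren}: Ash, Jet, Teal, Vine.
The greatest among these is Jet.

Jet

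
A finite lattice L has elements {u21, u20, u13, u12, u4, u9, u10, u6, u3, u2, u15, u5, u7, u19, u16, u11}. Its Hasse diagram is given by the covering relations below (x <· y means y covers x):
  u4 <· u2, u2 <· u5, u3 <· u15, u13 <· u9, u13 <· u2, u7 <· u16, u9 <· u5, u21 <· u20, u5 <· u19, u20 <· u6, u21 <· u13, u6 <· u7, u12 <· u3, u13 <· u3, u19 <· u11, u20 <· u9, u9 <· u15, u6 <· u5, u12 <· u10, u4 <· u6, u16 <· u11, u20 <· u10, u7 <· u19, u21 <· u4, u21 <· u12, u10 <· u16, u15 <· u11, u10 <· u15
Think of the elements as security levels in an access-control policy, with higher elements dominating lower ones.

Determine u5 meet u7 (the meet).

Common lower bounds of {u5, u7}: u20, u21, u4, u6.
The greatest among these is u6.

u6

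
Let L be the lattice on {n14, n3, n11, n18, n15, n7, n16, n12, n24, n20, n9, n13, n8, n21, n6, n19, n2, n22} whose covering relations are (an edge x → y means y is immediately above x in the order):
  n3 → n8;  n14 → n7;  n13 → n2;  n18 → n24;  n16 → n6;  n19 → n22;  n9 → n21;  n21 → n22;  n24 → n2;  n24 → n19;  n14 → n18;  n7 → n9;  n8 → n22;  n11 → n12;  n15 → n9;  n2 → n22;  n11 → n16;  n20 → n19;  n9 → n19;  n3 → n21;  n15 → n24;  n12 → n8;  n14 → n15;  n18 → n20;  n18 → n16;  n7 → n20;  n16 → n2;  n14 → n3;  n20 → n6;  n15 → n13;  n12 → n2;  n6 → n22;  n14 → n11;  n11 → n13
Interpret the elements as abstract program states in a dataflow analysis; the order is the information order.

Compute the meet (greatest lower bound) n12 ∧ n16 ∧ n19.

Common lower bounds of {n12, n16, n19}: n14.
The greatest among these is n14.

n14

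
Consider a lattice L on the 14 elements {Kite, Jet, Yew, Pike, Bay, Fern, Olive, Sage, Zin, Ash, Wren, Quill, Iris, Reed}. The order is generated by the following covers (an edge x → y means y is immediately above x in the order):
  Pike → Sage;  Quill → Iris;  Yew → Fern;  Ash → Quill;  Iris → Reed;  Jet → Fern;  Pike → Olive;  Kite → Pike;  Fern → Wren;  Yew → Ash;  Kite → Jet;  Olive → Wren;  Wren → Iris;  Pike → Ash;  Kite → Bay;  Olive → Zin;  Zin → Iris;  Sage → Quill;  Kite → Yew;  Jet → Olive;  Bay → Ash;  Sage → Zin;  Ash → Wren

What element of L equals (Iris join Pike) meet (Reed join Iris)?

Iris

Iris ∨ Pike = Iris
Reed ∨ Iris = Reed
Iris ∧ Reed = Iris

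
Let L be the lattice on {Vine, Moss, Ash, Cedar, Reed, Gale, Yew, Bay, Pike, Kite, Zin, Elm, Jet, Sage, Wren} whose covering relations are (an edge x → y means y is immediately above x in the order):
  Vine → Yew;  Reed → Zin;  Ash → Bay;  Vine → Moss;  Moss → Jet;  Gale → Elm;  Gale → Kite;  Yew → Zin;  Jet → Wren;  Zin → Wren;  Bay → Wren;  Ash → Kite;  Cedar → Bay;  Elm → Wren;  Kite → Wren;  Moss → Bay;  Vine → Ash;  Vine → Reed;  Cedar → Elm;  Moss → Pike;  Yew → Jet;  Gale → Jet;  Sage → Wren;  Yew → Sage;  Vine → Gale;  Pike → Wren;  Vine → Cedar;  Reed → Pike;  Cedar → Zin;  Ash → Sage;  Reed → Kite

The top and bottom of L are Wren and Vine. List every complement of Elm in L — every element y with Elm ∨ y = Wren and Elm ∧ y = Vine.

Need y with Elm ∨ y = Wren and Elm ∧ y = Vine.
Checking each element gives: Ash, Moss, Pike, Reed, Sage, Yew.

Ash, Moss, Pike, Reed, Sage, Yew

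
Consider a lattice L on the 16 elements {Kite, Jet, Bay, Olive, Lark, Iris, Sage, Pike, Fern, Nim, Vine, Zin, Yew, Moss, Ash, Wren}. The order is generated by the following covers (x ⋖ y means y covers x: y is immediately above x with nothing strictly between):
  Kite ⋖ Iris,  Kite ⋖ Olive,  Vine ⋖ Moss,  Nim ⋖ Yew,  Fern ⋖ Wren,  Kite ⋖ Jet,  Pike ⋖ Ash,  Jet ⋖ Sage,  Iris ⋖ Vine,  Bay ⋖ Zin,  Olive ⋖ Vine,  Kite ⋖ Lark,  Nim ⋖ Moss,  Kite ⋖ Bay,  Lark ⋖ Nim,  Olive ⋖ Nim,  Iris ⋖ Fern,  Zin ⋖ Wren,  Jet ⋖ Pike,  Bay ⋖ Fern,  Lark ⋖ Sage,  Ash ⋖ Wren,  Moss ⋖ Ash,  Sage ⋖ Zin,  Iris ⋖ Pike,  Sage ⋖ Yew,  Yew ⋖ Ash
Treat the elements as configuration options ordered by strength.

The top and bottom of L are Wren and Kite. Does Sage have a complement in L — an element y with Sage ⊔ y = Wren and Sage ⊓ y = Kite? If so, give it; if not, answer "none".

Fern

Need y with Sage ∨ y = Wren and Sage ∧ y = Kite.
Checking each element gives: Fern.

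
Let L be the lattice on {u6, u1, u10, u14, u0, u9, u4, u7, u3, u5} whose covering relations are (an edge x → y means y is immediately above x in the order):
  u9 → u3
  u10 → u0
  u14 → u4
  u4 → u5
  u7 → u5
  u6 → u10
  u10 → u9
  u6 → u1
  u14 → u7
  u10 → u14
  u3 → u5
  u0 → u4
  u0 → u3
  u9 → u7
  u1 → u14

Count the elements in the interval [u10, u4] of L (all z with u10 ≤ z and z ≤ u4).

The interval [u10, u4] = {u0, u10, u14, u4}, which has 4 elements.

4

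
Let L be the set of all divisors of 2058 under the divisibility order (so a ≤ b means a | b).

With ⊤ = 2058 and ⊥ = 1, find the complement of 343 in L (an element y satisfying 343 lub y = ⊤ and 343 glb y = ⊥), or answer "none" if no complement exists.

6

Need y with 343 ∨ y = 2058 and 343 ∧ y = 1.
Checking each element gives: 6.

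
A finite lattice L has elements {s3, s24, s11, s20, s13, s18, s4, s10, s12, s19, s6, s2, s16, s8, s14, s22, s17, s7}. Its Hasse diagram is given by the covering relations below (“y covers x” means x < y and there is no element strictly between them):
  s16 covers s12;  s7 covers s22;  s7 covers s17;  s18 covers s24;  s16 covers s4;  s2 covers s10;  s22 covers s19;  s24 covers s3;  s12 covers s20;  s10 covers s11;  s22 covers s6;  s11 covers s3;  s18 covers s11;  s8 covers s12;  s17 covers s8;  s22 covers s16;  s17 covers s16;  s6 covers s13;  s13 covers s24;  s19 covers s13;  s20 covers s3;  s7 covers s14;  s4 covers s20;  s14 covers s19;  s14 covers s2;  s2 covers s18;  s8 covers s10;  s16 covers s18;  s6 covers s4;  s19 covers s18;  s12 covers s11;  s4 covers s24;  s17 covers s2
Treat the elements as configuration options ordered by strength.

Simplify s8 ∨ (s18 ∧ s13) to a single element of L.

s18 ∧ s13 = s24
s8 ∨ s24 = s17

s17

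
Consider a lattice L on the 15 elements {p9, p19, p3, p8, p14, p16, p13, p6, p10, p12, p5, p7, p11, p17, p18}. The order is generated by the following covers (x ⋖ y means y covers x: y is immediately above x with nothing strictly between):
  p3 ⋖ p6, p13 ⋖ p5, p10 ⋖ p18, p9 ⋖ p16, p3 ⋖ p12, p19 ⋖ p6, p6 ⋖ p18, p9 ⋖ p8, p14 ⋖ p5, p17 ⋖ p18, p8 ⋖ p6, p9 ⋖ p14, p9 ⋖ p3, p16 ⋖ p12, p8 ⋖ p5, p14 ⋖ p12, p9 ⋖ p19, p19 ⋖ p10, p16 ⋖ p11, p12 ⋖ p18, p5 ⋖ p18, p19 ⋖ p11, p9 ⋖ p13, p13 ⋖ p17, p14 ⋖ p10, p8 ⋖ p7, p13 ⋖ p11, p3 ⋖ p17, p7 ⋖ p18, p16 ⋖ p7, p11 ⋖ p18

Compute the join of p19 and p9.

p19

Common upper bounds of {p19, p9}: p10, p11, p18, p19, p6.
The least among these is p19.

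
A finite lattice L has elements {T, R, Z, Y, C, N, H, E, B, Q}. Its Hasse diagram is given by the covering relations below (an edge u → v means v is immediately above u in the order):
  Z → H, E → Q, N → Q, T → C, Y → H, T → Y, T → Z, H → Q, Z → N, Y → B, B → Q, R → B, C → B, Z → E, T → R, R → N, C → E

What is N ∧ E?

Z

Common lower bounds of {N, E}: T, Z.
The greatest among these is Z.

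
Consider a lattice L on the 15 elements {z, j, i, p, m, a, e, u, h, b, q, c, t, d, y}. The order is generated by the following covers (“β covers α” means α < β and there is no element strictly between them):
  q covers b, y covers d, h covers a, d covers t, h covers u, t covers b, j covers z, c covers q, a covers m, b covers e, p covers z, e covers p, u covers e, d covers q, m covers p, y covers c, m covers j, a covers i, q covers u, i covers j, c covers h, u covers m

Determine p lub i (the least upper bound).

Common upper bounds of {p, i}: a, c, h, y.
The least among these is a.

a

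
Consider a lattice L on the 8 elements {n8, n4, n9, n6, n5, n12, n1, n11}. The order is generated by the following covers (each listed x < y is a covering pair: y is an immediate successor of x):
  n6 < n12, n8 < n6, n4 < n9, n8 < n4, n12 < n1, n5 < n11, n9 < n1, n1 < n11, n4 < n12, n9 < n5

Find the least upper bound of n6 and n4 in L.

n12

Common upper bounds of {n6, n4}: n1, n11, n12.
The least among these is n12.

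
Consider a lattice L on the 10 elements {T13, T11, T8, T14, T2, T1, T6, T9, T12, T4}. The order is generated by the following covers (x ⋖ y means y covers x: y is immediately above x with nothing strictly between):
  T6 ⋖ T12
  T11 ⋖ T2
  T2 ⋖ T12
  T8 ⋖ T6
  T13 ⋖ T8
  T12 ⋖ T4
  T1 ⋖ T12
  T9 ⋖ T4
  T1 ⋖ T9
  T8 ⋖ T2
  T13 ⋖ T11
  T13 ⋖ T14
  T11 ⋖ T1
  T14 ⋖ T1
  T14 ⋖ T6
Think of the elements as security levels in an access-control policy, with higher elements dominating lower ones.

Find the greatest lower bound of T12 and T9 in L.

Common lower bounds of {T12, T9}: T1, T11, T13, T14.
The greatest among these is T1.

T1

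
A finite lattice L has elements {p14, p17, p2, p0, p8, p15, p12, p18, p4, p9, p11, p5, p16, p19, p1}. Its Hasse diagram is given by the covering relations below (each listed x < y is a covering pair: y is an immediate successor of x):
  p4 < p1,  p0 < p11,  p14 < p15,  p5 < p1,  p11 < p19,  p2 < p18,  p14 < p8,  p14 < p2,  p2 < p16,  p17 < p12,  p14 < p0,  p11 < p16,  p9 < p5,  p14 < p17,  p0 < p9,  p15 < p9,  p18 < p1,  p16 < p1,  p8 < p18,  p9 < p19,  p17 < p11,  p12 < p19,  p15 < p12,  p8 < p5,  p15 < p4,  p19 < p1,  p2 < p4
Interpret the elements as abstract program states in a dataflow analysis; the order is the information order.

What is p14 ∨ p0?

p0

Common upper bounds of {p14, p0}: p0, p1, p11, p16, p19, p5, p9.
The least among these is p0.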